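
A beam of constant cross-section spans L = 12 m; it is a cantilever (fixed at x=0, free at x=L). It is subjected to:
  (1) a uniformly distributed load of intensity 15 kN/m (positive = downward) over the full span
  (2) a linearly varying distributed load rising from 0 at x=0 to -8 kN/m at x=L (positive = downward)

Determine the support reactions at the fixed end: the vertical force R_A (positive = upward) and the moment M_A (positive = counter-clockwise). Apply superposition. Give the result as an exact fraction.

Load 1 — uniform load w=15 kN/m over full span:
  R_A = wL = 15·12 = 180 kN
  M_A = wL²/2 = 15·12²/2 = 1080 kN·m
Load 2 — triangular load w₀=-8 kN/m (0→w₀ over full span):
  R_A = w₀L/2 = (-8)·12/2 = -48 kN
  M_A = w₀L²/3 = (-8)·12²/3 = -384 kN·m
Superposition: R_A = 132 kN, M_A = 696 kN·m

R_A = 132 kN, M_A = 696 kN·m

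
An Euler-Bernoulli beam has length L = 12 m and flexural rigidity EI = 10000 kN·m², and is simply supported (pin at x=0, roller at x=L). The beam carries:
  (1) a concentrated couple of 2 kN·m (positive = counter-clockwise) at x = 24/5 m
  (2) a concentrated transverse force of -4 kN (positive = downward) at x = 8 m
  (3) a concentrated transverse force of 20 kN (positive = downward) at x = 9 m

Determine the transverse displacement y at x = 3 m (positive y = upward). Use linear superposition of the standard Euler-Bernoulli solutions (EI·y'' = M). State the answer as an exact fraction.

Load 1 — applied couple M₀=2 kN·m at a=24/5 m (b=L-a=36/5):
  y_1 = (M₀x³/(6L)+C₁x)/EI  [x≤a] with C₁=M₀(3b²-L²)/(6L)=8/25 = (2·3³/(6·12)+(8/25)·3)/10000 = 171/1000000 m
Load 2 — point force P=-4 kN at a=8 m (b=L-a=4):
  y_2 = -Pbx(L²-b²-x²)/(6LEI)  [x≤a] = -(-4)·4·3·(12²-4²-3²)/(6·12·10000) = 119/15000 m
Load 3 — point force P=20 kN at a=9 m (b=L-a=3):
  y_3 = -Pbx(L²-b²-x²)/(6LEI)  [x≤a] = -20·3·3·(12²-3²-3²)/(6·12·10000) = -63/2000 m
Superposition: y = Σ y_i = -70187/3000000 m ≈ -0.023396 m

y(3) = -70187/3000000 m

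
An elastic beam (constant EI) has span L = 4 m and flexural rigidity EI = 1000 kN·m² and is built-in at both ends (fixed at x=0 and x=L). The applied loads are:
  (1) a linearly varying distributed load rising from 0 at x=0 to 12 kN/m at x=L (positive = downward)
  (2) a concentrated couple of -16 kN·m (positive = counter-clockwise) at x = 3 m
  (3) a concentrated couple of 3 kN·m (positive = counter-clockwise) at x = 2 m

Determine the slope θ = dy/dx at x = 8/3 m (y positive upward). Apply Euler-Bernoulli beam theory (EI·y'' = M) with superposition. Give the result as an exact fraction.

θ(8/3) = -23/50625 rad

Load 1 — triangular load w₀=12 kN/m (0→w₀ over full span):
  θ_1 = -w₀(2x(L-x)(L-2x)(x+2L)+x²(L-x)²)/(120LEI) = -12·(2·(8/3)·(4-(8/3))·(4-2·(8/3))·((8/3)+2·4)+(8/3)²·(4-(8/3))²)/(120·4·1000) = 112/50625 rad
Load 2 — applied couple M₀=-16 kN·m at a=3 m (b=L-a=1):
  θ_2 = (R_Ax²/2 - M_Ax)/EI  [x≤a] with R_A=-9/2, M_A=-5 = ((-9/2)·(8/3)²/2 - (-5)·(8/3))/1000 = -1/375 rad
Load 3 — applied couple M₀=3 kN·m at a=2 m (b=L-a=2):
  θ_3 = (R_Ax²/2 - M_Ax - M₀(x-a))/EI  [x>a] with R_A=9/8, M_A=3/4 = ((9/8)·(8/3)²/2 - (3/4)·(8/3) - 3·((8/3)-2))/1000 = 0 rad
Superposition: θ = Σ θ_i = -23/50625 rad ≈ -0.000454 rad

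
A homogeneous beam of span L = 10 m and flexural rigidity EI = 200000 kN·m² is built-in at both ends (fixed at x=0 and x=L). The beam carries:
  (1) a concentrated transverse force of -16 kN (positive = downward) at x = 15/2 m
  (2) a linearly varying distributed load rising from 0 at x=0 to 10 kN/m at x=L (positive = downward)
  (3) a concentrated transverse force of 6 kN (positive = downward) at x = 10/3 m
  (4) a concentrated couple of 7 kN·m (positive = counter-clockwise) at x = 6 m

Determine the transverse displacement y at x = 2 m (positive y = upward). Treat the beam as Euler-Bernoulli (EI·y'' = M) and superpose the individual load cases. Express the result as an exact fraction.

Load 1 — point force P=-16 kN at a=15/2 m (b=L-a=5/2):
  y_1 = -Pb²x²(3aL-(3a+b)x)/(6L³EI)  [x≤a] = -(-16)·(5/2)²·2²·(3·(15/2)·10-(3·(15/2)+(5/2))·2)/(6·10³·200000) = 7/120000 m
Load 2 — triangular load w₀=10 kN/m (0→w₀ over full span):
  y_2 = -w₀x²(L-x)²(x+2L)/(120LEI) = -10·2²·(10-2)²·(2+2·10)/(120·10·200000) = -11/46875 m
Load 3 — point force P=6 kN at a=10/3 m (b=L-a=20/3):
  y_3 = -Pb²x²(3aL-(3a+b)x)/(6L³EI)  [x≤a] = -6·(20/3)²·2²·(3·(10/3)·10-(3·(10/3)+(20/3))·2)/(6·10³·200000) = -1/16875 m
Load 4 — applied couple M₀=7 kN·m at a=6 m (b=L-a=4):
  y_4 = (R_Ax³/6 - M_Ax²/2)/EI  [x≤a] with R_A=126/125, M_A=56/25 = ((126/125)·2³/6 - (56/25)·2²/2)/200000 = -49/3125000 m
Superposition: y = Σ y_i = -169609/675000000 m ≈ -0.000251 m

y(2) = -169609/675000000 m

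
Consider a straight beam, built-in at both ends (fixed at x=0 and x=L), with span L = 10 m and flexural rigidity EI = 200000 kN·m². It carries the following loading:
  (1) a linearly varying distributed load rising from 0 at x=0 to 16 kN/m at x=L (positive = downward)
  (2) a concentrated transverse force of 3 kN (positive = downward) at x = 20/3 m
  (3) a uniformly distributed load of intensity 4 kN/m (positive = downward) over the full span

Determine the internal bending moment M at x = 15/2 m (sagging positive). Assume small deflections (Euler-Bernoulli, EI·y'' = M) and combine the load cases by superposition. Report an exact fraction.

Load 1 — triangular load w₀=16 kN/m (0→w₀ over full span):
  M_1 = 3w₀Lx/20 - w₀L²/30 - w₀x³/(6L) = 3·16·10·(15/2)/20 - 16·10²/30 - 16·(15/2)³/(6·10) = 85/6 kN·m
Load 2 — point force P=3 kN at a=20/3 m (b=L-a=10/3):
  M_2 = Pa²(a+3b)(L-x)/L³ - Pa²b/L²  [x>a] = 3·(20/3)²·((20/3)+3·(10/3))·(10-(15/2))/10³ - 3·(20/3)²·(10/3)/10² = 10/9 kN·m
Load 3 — uniform load w=4 kN/m over full span:
  M_3 = wLx/2 - wL²/12 - wx²/2 = 4·10·(15/2)/2 - 4·10²/12 - 4·(15/2)²/2 = 25/6 kN·m
Superposition: M = Σ M_i = 175/9 kN·m ≈ 19.444444 kN·m

M(15/2) = 175/9 kN·m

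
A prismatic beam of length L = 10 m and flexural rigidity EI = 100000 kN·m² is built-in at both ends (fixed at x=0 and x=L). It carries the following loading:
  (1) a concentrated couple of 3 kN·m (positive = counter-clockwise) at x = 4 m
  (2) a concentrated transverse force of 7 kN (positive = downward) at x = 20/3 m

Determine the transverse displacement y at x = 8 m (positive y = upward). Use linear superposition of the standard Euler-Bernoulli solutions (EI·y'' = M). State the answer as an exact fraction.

Load 1 — applied couple M₀=3 kN·m at a=4 m (b=L-a=6):
  y_1 = (R_Ax³/6 - M_Ax²/2 - M₀(x-a)²/2)/EI  [x>a] with R_A=54/125, M_A=9/25 = ((54/125)·8³/6 - (9/25)·8²/2 - 3·(8-4)²/2)/100000 = 21/1562500 m
Load 2 — point force P=7 kN at a=20/3 m (b=L-a=10/3):
  y_2 = -Pa²(L-x)²(3bL-(3b+a)(L-x))/(6L³EI)  [x>a] = -7·(20/3)²·(10-8)²·(3·(10/3)·10-(3·(10/3)+(20/3))·(10-8))/(6·10³·100000) = -7/50625 m
Superposition: y = Σ y_i = -15799/126562500 m ≈ -0.000125 m

y(8) = -15799/126562500 m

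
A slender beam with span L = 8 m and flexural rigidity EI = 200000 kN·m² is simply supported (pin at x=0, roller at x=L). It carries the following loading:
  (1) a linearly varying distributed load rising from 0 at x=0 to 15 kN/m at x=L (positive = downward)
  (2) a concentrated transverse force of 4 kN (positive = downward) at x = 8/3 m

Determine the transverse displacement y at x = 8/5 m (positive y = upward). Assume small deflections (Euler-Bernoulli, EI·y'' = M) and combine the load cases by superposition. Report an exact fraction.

Load 1 — triangular load w₀=15 kN/m (0→w₀ over full span):
  y_1 = -w₀x(7L⁴-10L²x²+3x⁴)/(360LEI) = -15·(8/5)·(7·8⁴-10·8²·(8/5)²+3·(8/5)⁴)/(360·8·200000) = -11008/9765625 m
Load 2 — point force P=4 kN at a=8/3 m (b=L-a=16/3):
  y_2 = -Pbx(L²-b²-x²)/(6LEI)  [x≤a] = -4·(16/3)·(8/5)·(8²-(16/3)²-(8/5)²)/(6·8·200000) = -3712/31640625 m
Superposition: y = Σ y_i = -984448/791015625 m ≈ -0.001245 m

y(8/5) = -984448/791015625 m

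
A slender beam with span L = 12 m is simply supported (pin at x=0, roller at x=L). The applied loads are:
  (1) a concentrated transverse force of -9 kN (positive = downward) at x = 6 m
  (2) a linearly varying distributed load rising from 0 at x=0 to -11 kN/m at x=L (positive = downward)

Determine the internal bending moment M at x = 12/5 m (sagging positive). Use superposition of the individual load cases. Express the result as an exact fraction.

M(12/5) = -7686/125 kN·m

Load 1 — point force P=-9 kN at a=6 m (b=L-a=6):
  M_1 = Pbx/L  [x≤a] = (-9)·6·(12/5)/12 = -54/5 kN·m
Load 2 — triangular load w₀=-11 kN/m (0→w₀ over full span):
  M_2 = w₀Lx/6 - w₀x³/(6L) = (-11)·12·(12/5)/6 - (-11)·(12/5)³/(6·12) = -6336/125 kN·m
Superposition: M = Σ M_i = -7686/125 kN·m ≈ -61.488000 kN·m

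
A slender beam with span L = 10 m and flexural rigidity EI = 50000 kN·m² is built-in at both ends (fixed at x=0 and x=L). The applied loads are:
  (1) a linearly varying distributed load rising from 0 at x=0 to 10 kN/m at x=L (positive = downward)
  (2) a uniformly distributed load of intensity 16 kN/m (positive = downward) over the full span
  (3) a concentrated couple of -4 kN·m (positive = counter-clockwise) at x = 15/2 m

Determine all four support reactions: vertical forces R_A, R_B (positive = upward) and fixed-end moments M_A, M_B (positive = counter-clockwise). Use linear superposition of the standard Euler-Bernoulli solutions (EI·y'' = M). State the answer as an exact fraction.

R_A = 1891/20 kN, M_A = 1985/12 kN·m, R_B = 2309/20 kN, M_B = -2191/12 kN·m

Load 1 — triangular load w₀=10 kN/m (0→w₀ over full span):
  R_A = 3w₀L/20 = 3·10·10/20 = 15 kN
  M_A = w₀L²/30 = 10·10²/30 = 100/3 kN·m
  R_B = 7w₀L/20 = 7·10·10/20 = 35 kN
  M_B = -w₀L²/20 = -10·10²/20 = -50 kN·m
Load 2 — uniform load w=16 kN/m over full span:
  R_A = wL/2 = 16·10/2 = 80 kN
  M_A = wL²/12 = 16·10²/12 = 400/3 kN·m
  R_B = wL/2 = 16·10/2 = 80 kN
  M_B = -wL²/12 = -16·10²/12 = -400/3 kN·m
Load 3 — applied couple M₀=-4 kN·m at a=15/2 m (b=L-a=5/2):
  R_A = 6M₀ab/L³ = 6·(-4)·(15/2)·(5/2)/10³ = -9/20 kN
  M_A = M₀b(2a-b)/L² = (-4)·(5/2)·(2·(15/2)-(5/2))/10² = -5/4 kN·m
  R_B = -6M₀ab/L³ = -6·(-4)·(15/2)·(5/2)/10³ = 9/20 kN
  M_B = M₀a(2b-a)/L² = (-4)·(15/2)·(2·(5/2)-(15/2))/10² = 3/4 kN·m
Superposition: R_A = 1891/20 kN, M_A = 1985/12 kN·m, R_B = 2309/20 kN, M_B = -2191/12 kN·m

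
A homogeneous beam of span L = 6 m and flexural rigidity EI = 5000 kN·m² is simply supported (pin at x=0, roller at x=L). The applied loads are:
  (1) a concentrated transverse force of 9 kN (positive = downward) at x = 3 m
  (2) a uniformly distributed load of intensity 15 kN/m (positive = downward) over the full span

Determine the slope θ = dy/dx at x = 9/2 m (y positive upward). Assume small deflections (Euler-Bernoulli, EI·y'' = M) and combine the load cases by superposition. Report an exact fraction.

θ(9/2) = 27/1250 rad

Load 1 — point force P=9 kN at a=3 m (b=L-a=3):
  θ_1 = -Pa(2L²-6Lx+3x²+a²)/(6LEI)  [x>a] = -9·3·(2·6²-6·6·(9/2)+3·(9/2)²+3²)/(6·6·5000) = 243/80000 rad
Load 2 — uniform load w=15 kN/m over full span:
  θ_2 = -w(L³-6Lx²+4x³)/(24EI) = -15·(6³-6·6·(9/2)²+4·(9/2)³)/(24·5000) = 297/16000 rad
Superposition: θ = Σ θ_i = 27/1250 rad ≈ 0.021600 rad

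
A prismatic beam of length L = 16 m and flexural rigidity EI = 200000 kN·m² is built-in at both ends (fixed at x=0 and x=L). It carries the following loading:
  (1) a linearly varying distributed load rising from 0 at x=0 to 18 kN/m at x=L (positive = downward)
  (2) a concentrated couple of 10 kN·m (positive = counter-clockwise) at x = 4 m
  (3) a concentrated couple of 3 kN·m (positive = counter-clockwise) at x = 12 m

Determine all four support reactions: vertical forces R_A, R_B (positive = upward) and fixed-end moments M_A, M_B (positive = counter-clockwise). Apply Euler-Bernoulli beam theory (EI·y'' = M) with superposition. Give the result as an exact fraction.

Load 1 — triangular load w₀=18 kN/m (0→w₀ over full span):
  R_A = 3w₀L/20 = 3·18·16/20 = 216/5 kN
  M_A = w₀L²/30 = 18·16²/30 = 768/5 kN·m
  R_B = 7w₀L/20 = 7·18·16/20 = 504/5 kN
  M_B = -w₀L²/20 = -18·16²/20 = -1152/5 kN·m
Load 2 — applied couple M₀=10 kN·m at a=4 m (b=L-a=12):
  R_A = 6M₀ab/L³ = 6·10·4·12/16³ = 45/64 kN
  M_A = M₀b(2a-b)/L² = 10·12·(2·4-12)/16² = -15/8 kN·m
  R_B = -6M₀ab/L³ = -6·10·4·12/16³ = -45/64 kN
  M_B = M₀a(2b-a)/L² = 10·4·(2·12-4)/16² = 25/8 kN·m
Load 3 — applied couple M₀=3 kN·m at a=12 m (b=L-a=4):
  R_A = 6M₀ab/L³ = 6·3·12·4/16³ = 27/128 kN
  M_A = M₀b(2a-b)/L² = 3·4·(2·12-4)/16² = 15/16 kN·m
  R_B = -6M₀ab/L³ = -6·3·12·4/16³ = -27/128 kN
  M_B = M₀a(2b-a)/L² = 3·12·(2·4-12)/16² = -9/16 kN·m
Superposition: R_A = 28233/640 kN, M_A = 12213/80 kN·m, R_B = 63927/640 kN, M_B = -18227/80 kN·m

R_A = 28233/640 kN, M_A = 12213/80 kN·m, R_B = 63927/640 kN, M_B = -18227/80 kN·m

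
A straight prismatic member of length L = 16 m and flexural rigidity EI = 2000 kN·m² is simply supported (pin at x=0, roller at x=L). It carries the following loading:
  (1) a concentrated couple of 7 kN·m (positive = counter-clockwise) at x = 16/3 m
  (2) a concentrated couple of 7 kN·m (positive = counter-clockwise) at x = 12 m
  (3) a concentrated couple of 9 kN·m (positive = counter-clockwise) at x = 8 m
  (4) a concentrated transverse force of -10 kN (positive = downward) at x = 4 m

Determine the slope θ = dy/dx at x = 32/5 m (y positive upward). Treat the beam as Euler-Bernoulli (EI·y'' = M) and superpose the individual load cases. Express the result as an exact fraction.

Load 1 — applied couple M₀=7 kN·m at a=16/3 m (b=L-a=32/3):
  θ_1 = (M₀x²/(2L)-M₀(x-a)+C₁)/EI  [x>a] with C₁=M₀(3b²-L²)/(6L)=56/9 = (7·(32/5)²/(2·16)-7·((32/5)-(16/3))+(56/9))/2000 = 217/56250 rad
Load 2 — applied couple M₀=7 kN·m at a=12 m (b=L-a=4):
  θ_2 = (M₀x²/(2L)+C₁)/EI  [x≤a] with C₁=M₀(3b²-L²)/(6L)=-91/6 = (7·(32/5)²/(2·16)+(-91/6))/2000 = -931/300000 rad
Load 3 — applied couple M₀=9 kN·m at a=8 m (b=L-a=8):
  θ_3 = (M₀x²/(2L)+C₁)/EI  [x≤a] with C₁=M₀(3b²-L²)/(6L)=-6 = (9·(32/5)²/(2·16)+(-6))/2000 = 69/25000 rad
Load 4 — point force P=-10 kN at a=4 m (b=L-a=12):
  θ_4 = -Pa(2L²-6Lx+3x²+a²)/(6LEI)  [x>a] = -(-10)·4·(2·16²-6·16·(32/5)+3·(32/5)²+4²)/(6·16·2000) = 19/2500 rad
Superposition: θ = Σ θ_i = 10003/900000 rad ≈ 0.011114 rad

θ(32/5) = 10003/900000 rad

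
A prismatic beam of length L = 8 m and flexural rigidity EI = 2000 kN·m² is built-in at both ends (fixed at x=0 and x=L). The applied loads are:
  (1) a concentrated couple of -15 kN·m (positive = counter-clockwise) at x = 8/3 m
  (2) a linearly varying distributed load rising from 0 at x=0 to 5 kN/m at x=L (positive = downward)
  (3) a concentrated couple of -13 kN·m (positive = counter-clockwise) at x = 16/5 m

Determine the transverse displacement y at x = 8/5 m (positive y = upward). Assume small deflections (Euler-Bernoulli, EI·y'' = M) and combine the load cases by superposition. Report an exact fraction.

y(8/5) = -6398/1171875 m

Load 1 — applied couple M₀=-15 kN·m at a=8/3 m (b=L-a=16/3):
  y_1 = (R_Ax³/6 - M_Ax²/2)/EI  [x≤a] with R_A=-5/2, M_A=0 = ((-5/2)·(8/5)³/6 - 0·(8/5)²/2)/2000 = -8/9375 m
Load 2 — triangular load w₀=5 kN/m (0→w₀ over full span):
  y_2 = -w₀x²(L-x)²(x+2L)/(120LEI) = -5·(8/5)²·(8-(8/5))²·((8/5)+2·8)/(120·8·2000) = -5632/1171875 m
Load 3 — applied couple M₀=-13 kN·m at a=16/5 m (b=L-a=24/5):
  y_3 = (R_Ax³/6 - M_Ax²/2)/EI  [x≤a] with R_A=-117/50, M_A=-39/25 = ((-117/50)·(8/5)³/6 - (-39/25)·(8/5)²/2)/2000 = 78/390625 m
Superposition: y = Σ y_i = -6398/1171875 m ≈ -0.005460 m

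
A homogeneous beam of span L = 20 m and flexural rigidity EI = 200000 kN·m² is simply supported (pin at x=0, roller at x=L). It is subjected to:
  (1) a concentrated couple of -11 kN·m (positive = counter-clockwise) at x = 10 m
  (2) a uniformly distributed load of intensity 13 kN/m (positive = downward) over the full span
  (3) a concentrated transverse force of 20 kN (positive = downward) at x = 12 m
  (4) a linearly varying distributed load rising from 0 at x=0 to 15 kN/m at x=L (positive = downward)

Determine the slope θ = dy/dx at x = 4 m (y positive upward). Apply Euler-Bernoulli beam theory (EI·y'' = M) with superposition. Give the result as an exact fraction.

Load 1 — applied couple M₀=-11 kN·m at a=10 m (b=L-a=10):
  θ_1 = (M₀x²/(2L)+C₁)/EI  [x≤a] with C₁=M₀(3b²-L²)/(6L)=55/6 = ((-11)·4²/(2·20)+(55/6))/200000 = 143/6000000 rad
Load 2 — uniform load w=13 kN/m over full span:
  θ_2 = -w(L³-6Lx²+4x³)/(24EI) = -13·(20³-6·20·4²+4·4³)/(24·200000) = -429/25000 rad
Load 3 — point force P=20 kN at a=12 m (b=L-a=8):
  θ_3 = -Pb(L²-b²-3x²)/(6LEI)  [x≤a] = -20·8·(20²-8²-3·4²)/(6·20·200000) = -6/3125 rad
Load 4 — triangular load w₀=15 kN/m (0→w₀ over full span):
  θ_4 = -w₀(7L⁴-30L²x²+15x⁴)/(360LEI) = -15·(7·20⁴-30·20²·4²+15·4⁴)/(360·20·200000) = -91/9375 rad
Superposition: θ = Σ θ_i = -172577/6000000 rad ≈ -0.028763 rad

θ(4) = -172577/6000000 rad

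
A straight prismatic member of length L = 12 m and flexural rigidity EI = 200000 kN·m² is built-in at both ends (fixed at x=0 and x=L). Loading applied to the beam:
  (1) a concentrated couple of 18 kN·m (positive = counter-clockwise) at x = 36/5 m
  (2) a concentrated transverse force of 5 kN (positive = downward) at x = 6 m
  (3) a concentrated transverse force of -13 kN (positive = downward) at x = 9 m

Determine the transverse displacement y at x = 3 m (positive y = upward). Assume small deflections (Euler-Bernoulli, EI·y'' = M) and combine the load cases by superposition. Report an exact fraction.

Load 1 — applied couple M₀=18 kN·m at a=36/5 m (b=L-a=24/5):
  y_1 = (R_Ax³/6 - M_Ax²/2)/EI  [x≤a] with R_A=54/25, M_A=144/25 = ((54/25)·3³/6 - (144/25)·3²/2)/200000 = -81/1000000 m
Load 2 — point force P=5 kN at a=6 m (b=L-a=6):
  y_2 = -Pb²x²(3aL-(3a+b)x)/(6L³EI)  [x≤a] = -5·6²·3²·(3·6·12-(3·6+6)·3)/(6·12³·200000) = -9/80000 m
Load 3 — point force P=-13 kN at a=9 m (b=L-a=3):
  y_3 = -Pb²x²(3aL-(3a+b)x)/(6L³EI)  [x≤a] = -(-13)·3²·3²·(3·9·12-(3·9+3)·3)/(6·12³·200000) = 1521/12800000 m
Superposition: y = Σ y_i = -4779/64000000 m ≈ -0.000075 m

y(3) = -4779/64000000 m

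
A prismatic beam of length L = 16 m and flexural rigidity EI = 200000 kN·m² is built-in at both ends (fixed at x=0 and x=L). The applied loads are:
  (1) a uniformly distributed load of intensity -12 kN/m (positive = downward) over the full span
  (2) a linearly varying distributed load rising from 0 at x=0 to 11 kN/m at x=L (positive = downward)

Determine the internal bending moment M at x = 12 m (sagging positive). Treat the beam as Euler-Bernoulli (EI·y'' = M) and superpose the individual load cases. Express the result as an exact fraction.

Load 1 — uniform load w=-12 kN/m over full span:
  M_1 = wLx/2 - wL²/12 - wx²/2 = (-12)·16·12/2 - (-12)·16²/12 - (-12)·12²/2 = -32 kN·m
Load 2 — triangular load w₀=11 kN/m (0→w₀ over full span):
  M_2 = 3w₀Lx/20 - w₀L²/30 - w₀x³/(6L) = 3·11·16·12/20 - 11·16²/30 - 11·12³/(6·16) = 374/15 kN·m
Superposition: M = Σ M_i = -106/15 kN·m ≈ -7.066667 kN·m

M(12) = -106/15 kN·m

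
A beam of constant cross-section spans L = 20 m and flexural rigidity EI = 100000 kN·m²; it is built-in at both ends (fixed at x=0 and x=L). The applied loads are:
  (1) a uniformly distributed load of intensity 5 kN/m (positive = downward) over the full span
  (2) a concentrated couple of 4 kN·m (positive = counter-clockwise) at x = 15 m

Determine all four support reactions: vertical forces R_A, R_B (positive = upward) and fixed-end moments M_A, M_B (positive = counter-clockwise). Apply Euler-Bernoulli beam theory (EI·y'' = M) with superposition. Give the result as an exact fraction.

Load 1 — uniform load w=5 kN/m over full span:
  R_A = wL/2 = 5·20/2 = 50 kN
  M_A = wL²/12 = 5·20²/12 = 500/3 kN·m
  R_B = wL/2 = 5·20/2 = 50 kN
  M_B = -wL²/12 = -5·20²/12 = -500/3 kN·m
Load 2 — applied couple M₀=4 kN·m at a=15 m (b=L-a=5):
  R_A = 6M₀ab/L³ = 6·4·15·5/20³ = 9/40 kN
  M_A = M₀b(2a-b)/L² = 4·5·(2·15-5)/20² = 5/4 kN·m
  R_B = -6M₀ab/L³ = -6·4·15·5/20³ = -9/40 kN
  M_B = M₀a(2b-a)/L² = 4·15·(2·5-15)/20² = -3/4 kN·m
Superposition: R_A = 2009/40 kN, M_A = 2015/12 kN·m, R_B = 1991/40 kN, M_B = -2009/12 kN·m

R_A = 2009/40 kN, M_A = 2015/12 kN·m, R_B = 1991/40 kN, M_B = -2009/12 kN·m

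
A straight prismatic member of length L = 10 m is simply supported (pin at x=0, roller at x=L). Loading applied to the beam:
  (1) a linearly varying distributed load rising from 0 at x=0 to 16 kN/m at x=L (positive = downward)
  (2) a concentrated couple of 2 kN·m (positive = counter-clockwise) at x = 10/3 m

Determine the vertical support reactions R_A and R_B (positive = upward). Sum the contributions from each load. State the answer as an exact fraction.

Load 1 — triangular load w₀=16 kN/m (0→w₀ over full span):
  R_A = w₀L/6 = 16·10/6 = 80/3 kN
  R_B = w₀L/3 = 16·10/3 = 160/3 kN
Load 2 — applied couple M₀=2 kN·m at a=10/3 m (b=L-a=20/3):
  R_A = M₀/L = 2/10 = 1/5 kN
  R_B = -M₀/L = -2/10 = -1/5 kN
Superposition: R_A = 403/15 kN, R_B = 797/15 kN

R_A = 403/15 kN, R_B = 797/15 kN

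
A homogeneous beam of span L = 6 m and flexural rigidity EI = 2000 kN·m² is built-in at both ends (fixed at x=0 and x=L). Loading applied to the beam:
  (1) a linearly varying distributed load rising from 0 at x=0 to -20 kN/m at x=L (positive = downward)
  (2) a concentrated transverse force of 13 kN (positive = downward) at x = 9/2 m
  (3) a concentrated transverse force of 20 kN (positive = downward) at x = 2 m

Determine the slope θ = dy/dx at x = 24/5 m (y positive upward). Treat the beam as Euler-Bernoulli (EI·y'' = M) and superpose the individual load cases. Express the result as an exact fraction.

Load 1 — triangular load w₀=-20 kN/m (0→w₀ over full span):
  θ_1 = -w₀(2x(L-x)(L-2x)(x+2L)+x²(L-x)²)/(120LEI) = -(-20)·(2·(24/5)·(6-(24/5))·(6-2·(24/5))·((24/5)+2·6)+(24/5)²·(6-(24/5))²)/(120·6·2000) = -144/15625 rad
Load 2 — point force P=13 kN at a=9/2 m (b=L-a=3/2):
  θ_2 = Pa²(L-x)(2bL-(3b+a)(L-x))/(2L³EI)  [x>a] = 13·(9/2)²·(6-(24/5))·(2·(3/2)·6-(3·(3/2)+(9/2))·(6-(24/5)))/(2·6³·2000) = 1053/400000 rad
Load 3 — point force P=20 kN at a=2 m (b=L-a=4):
  θ_3 = Pa²(L-x)(2bL-(3b+a)(L-x))/(2L³EI)  [x>a] = 20·2²·(6-(24/5))·(2·4·6-(3·4+2)·(6-(24/5)))/(2·6³·2000) = 13/3750 rad
Superposition: θ = Σ θ_i = -18701/6000000 rad ≈ -0.003117 rad

θ(24/5) = -18701/6000000 rad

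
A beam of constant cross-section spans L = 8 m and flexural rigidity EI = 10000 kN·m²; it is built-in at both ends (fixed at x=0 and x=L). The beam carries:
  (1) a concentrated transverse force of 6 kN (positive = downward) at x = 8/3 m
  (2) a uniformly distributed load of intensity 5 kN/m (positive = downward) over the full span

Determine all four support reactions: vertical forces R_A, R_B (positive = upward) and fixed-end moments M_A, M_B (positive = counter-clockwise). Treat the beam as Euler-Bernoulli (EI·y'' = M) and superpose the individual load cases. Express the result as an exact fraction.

Load 1 — point force P=6 kN at a=8/3 m (b=L-a=16/3):
  R_A = Pb²(3a+b)/L³ = 6·(16/3)²·(3·(8/3)+(16/3))/8³ = 40/9 kN
  M_A = Pab²/L² = 6·(8/3)·(16/3)²/8² = 64/9 kN·m
  R_B = Pa²(a+3b)/L³ = 6·(8/3)²·((8/3)+3·(16/3))/8³ = 14/9 kN
  M_B = -Pa²b/L² = -6·(8/3)²·(16/3)/8² = -32/9 kN·m
Load 2 — uniform load w=5 kN/m over full span:
  R_A = wL/2 = 5·8/2 = 20 kN
  M_A = wL²/12 = 5·8²/12 = 80/3 kN·m
  R_B = wL/2 = 5·8/2 = 20 kN
  M_B = -wL²/12 = -5·8²/12 = -80/3 kN·m
Superposition: R_A = 220/9 kN, M_A = 304/9 kN·m, R_B = 194/9 kN, M_B = -272/9 kN·m

R_A = 220/9 kN, M_A = 304/9 kN·m, R_B = 194/9 kN, M_B = -272/9 kN·m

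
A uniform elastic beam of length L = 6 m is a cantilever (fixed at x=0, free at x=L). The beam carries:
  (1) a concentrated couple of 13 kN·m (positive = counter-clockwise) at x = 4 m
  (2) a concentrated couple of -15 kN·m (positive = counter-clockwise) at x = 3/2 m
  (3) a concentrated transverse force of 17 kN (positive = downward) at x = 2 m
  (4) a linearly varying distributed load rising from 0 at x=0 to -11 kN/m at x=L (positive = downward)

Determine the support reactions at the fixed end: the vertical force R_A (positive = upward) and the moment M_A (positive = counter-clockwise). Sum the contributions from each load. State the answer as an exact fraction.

Load 1 — applied couple M₀=13 kN·m at a=4 m (b=L-a=2):
  R_A = 0 kN
  M_A = -M₀ = -13 kN·m
Load 2 — applied couple M₀=-15 kN·m at a=3/2 m (b=L-a=9/2):
  R_A = 0 kN
  M_A = -M₀ = -(-15) = 15 kN·m
Load 3 — point force P=17 kN at a=2 m (b=L-a=4):
  R_A = P = 17 kN
  M_A = Pa = 17·2 = 34 kN·m
Load 4 — triangular load w₀=-11 kN/m (0→w₀ over full span):
  R_A = w₀L/2 = (-11)·6/2 = -33 kN
  M_A = w₀L²/3 = (-11)·6²/3 = -132 kN·m
Superposition: R_A = -16 kN, M_A = -96 kN·m

R_A = -16 kN, M_A = -96 kN·m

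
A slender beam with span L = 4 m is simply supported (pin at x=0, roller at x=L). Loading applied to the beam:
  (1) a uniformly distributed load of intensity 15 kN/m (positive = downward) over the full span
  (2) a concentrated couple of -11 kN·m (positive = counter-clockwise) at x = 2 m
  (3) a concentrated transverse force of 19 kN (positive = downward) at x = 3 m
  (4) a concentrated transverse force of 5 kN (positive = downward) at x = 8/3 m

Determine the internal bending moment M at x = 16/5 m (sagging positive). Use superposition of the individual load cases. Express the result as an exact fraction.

Load 1 — uniform load w=15 kN/m over full span:
  M_1 = wx(L-x)/2 = 15·(16/5)·(4-(16/5))/2 = 96/5 kN·m
Load 2 — applied couple M₀=-11 kN·m at a=2 m (b=L-a=2):
  M_2 = M₀x/L - M₀  [x>a] = (-11)·(16/5)/4 - (-11) = 11/5 kN·m
Load 3 — point force P=19 kN at a=3 m (b=L-a=1):
  M_3 = Pa(L-x)/L  [x>a] = 19·3·(4-(16/5))/4 = 57/5 kN·m
Load 4 — point force P=5 kN at a=8/3 m (b=L-a=4/3):
  M_4 = Pa(L-x)/L  [x>a] = 5·(8/3)·(4-(16/5))/4 = 8/3 kN·m
Superposition: M = Σ M_i = 532/15 kN·m ≈ 35.466667 kN·m

M(16/5) = 532/15 kN·m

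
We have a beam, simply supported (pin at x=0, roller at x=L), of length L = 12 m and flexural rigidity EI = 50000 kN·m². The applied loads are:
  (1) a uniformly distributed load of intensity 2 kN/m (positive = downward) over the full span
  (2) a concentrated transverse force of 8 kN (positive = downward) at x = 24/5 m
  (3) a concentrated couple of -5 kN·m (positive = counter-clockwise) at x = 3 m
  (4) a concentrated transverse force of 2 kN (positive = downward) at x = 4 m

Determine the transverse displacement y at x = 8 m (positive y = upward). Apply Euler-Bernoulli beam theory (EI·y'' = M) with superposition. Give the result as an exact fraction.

y(8) = -578311/37500000 m

Load 1 — uniform load w=2 kN/m over full span:
  y_1 = -wx(L³-2Lx²+x³)/(24EI) = -2·8·(12³-2·12·8²+8³)/(24·50000) = -88/9375 m
Load 2 — point force P=8 kN at a=24/5 m (b=L-a=36/5):
  y_2 = -Pa(L-x)(2Lx-a²-x²)/(6LEI)  [x>a] = -8·(24/5)·(12-8)·(2·12·8-(24/5)²-8²)/(6·12·50000) = -5248/1171875 m
Load 3 — applied couple M₀=-5 kN·m at a=3 m (b=L-a=9):
  y_3 = (M₀x³/(6L)-M₀(x-a)²/2+C₁x)/EI  [x>a] with C₁=M₀(3b²-L²)/(6L)=-55/8 = ((-5)·8³/(6·12)-(-5)·(8-3)²/2+(-55/8)·8)/50000 = -101/180000 m
Load 4 — point force P=2 kN at a=4 m (b=L-a=8):
  y_4 = -Pa(L-x)(2Lx-a²-x²)/(6LEI)  [x>a] = -2·4·(12-8)·(2·12·8-4²-8²)/(6·12·50000) = -28/28125 m
Superposition: y = Σ y_i = -578311/37500000 m ≈ -0.015422 m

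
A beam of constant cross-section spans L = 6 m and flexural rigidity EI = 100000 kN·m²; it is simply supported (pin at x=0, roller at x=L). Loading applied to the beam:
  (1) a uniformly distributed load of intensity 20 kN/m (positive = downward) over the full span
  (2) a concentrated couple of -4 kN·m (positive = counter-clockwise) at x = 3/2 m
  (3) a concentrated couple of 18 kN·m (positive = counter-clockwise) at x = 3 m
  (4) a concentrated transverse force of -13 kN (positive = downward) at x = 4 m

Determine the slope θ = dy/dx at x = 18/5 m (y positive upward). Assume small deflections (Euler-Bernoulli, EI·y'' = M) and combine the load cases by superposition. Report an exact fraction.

θ(18/5) = 48403/90000000 rad

Load 1 — uniform load w=20 kN/m over full span:
  θ_1 = -w(L³-6Lx²+4x³)/(24EI) = -20·(6³-6·6·(18/5)²+4·(18/5)³)/(24·100000) = 333/625000 rad
Load 2 — applied couple M₀=-4 kN·m at a=3/2 m (b=L-a=9/2):
  θ_2 = (M₀x²/(2L)-M₀(x-a)+C₁)/EI  [x>a] with C₁=M₀(3b²-L²)/(6L)=-11/4 = ((-4)·(18/5)²/(2·6)-(-4)·((18/5)-(3/2))+(-11/4))/100000 = 133/10000000 rad
Load 3 — applied couple M₀=18 kN·m at a=3 m (b=L-a=3):
  θ_3 = (M₀x²/(2L)-M₀(x-a)+C₁)/EI  [x>a] with C₁=M₀(3b²-L²)/(6L)=-9/2 = (18·(18/5)²/(2·6)-18·((18/5)-3)+(-9/2))/100000 = 207/5000000 rad
Load 4 — point force P=-13 kN at a=4 m (b=L-a=2):
  θ_4 = -Pb(L²-b²-3x²)/(6LEI)  [x≤a] = -(-13)·2·(6²-2²-3·(18/5)²)/(6·6·100000) = -559/11250000 rad
Superposition: θ = Σ θ_i = 48403/90000000 rad ≈ 0.000538 rad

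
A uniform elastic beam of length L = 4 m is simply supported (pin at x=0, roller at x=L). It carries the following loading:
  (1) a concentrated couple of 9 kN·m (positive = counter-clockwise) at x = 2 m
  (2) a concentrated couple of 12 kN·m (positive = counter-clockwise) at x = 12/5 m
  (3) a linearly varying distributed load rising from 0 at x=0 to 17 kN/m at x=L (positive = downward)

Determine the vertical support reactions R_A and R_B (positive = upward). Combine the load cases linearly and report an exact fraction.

R_A = 199/12 kN, R_B = 209/12 kN

Load 1 — applied couple M₀=9 kN·m at a=2 m (b=L-a=2):
  R_A = M₀/L = 9/4 kN
  R_B = -M₀/L = -9/4 kN
Load 2 — applied couple M₀=12 kN·m at a=12/5 m (b=L-a=8/5):
  R_A = M₀/L = 12/4 = 3 kN
  R_B = -M₀/L = -12/4 = -3 kN
Load 3 — triangular load w₀=17 kN/m (0→w₀ over full span):
  R_A = w₀L/6 = 17·4/6 = 34/3 kN
  R_B = w₀L/3 = 17·4/3 = 68/3 kN
Superposition: R_A = 199/12 kN, R_B = 209/12 kN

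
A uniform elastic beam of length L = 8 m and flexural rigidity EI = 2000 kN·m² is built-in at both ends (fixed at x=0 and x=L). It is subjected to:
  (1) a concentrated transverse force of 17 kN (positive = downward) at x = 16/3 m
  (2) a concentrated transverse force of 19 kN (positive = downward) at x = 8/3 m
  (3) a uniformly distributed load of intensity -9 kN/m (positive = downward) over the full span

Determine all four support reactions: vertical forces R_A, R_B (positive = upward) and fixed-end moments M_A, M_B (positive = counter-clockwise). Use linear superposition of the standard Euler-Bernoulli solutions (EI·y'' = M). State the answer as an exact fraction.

Load 1 — point force P=17 kN at a=16/3 m (b=L-a=8/3):
  R_A = Pb²(3a+b)/L³ = 17·(8/3)²·(3·(16/3)+(8/3))/8³ = 119/27 kN
  M_A = Pab²/L² = 17·(16/3)·(8/3)²/8² = 272/27 kN·m
  R_B = Pa²(a+3b)/L³ = 17·(16/3)²·((16/3)+3·(8/3))/8³ = 340/27 kN
  M_B = -Pa²b/L² = -17·(16/3)²·(8/3)/8² = -544/27 kN·m
Load 2 — point force P=19 kN at a=8/3 m (b=L-a=16/3):
  R_A = Pb²(3a+b)/L³ = 19·(16/3)²·(3·(8/3)+(16/3))/8³ = 380/27 kN
  M_A = Pab²/L² = 19·(8/3)·(16/3)²/8² = 608/27 kN·m
  R_B = Pa²(a+3b)/L³ = 19·(8/3)²·((8/3)+3·(16/3))/8³ = 133/27 kN
  M_B = -Pa²b/L² = -19·(8/3)²·(16/3)/8² = -304/27 kN·m
Load 3 — uniform load w=-9 kN/m over full span:
  R_A = wL/2 = (-9)·8/2 = -36 kN
  M_A = wL²/12 = (-9)·8²/12 = -48 kN·m
  R_B = wL/2 = (-9)·8/2 = -36 kN
  M_B = -wL²/12 = -(-9)·8²/12 = 48 kN·m
Superposition: R_A = -473/27 kN, M_A = -416/27 kN·m, R_B = -499/27 kN, M_B = 448/27 kN·m

R_A = -473/27 kN, M_A = -416/27 kN·m, R_B = -499/27 kN, M_B = 448/27 kN·m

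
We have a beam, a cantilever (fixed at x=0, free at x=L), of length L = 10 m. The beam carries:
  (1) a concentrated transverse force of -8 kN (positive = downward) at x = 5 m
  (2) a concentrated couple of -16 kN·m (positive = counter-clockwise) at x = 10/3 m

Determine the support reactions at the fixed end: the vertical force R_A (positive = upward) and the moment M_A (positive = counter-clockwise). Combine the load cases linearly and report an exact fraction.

Load 1 — point force P=-8 kN at a=5 m (b=L-a=5):
  R_A = P = (-8) = -8 kN
  M_A = Pa = (-8)·5 = -40 kN·m
Load 2 — applied couple M₀=-16 kN·m at a=10/3 m (b=L-a=20/3):
  R_A = 0 kN
  M_A = -M₀ = -(-16) = 16 kN·m
Superposition: R_A = -8 kN, M_A = -24 kN·m

R_A = -8 kN, M_A = -24 kN·m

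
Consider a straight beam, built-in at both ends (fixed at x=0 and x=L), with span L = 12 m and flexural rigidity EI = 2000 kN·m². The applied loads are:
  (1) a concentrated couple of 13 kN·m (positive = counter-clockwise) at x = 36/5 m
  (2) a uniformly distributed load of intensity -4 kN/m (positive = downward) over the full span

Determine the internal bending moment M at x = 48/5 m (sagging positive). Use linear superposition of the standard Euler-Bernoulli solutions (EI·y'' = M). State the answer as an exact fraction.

Load 1 — applied couple M₀=13 kN·m at a=36/5 m (b=L-a=24/5):
  M_1 = R_Ax - M_A - M₀  [x>a] with R_A=39/25, M_A=104/25 = (39/25)·(48/5) - (104/25) - 13 = -273/125 kN·m
Load 2 — uniform load w=-4 kN/m over full span:
  M_2 = wLx/2 - wL²/12 - wx²/2 = (-4)·12·(48/5)/2 - (-4)·12²/12 - (-4)·(48/5)²/2 = 48/25 kN·m
Superposition: M = Σ M_i = -33/125 kN·m ≈ -0.264000 kN·m

M(48/5) = -33/125 kN·m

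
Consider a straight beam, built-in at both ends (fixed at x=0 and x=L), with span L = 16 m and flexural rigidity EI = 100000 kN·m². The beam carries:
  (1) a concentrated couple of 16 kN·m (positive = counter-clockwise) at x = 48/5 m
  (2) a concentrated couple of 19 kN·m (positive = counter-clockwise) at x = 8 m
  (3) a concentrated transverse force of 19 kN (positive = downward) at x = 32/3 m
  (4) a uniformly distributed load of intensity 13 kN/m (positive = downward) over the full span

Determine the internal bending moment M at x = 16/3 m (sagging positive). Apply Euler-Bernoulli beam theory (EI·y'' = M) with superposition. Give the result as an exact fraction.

M(16/3) = 838411/8100 kN·m

Load 1 — applied couple M₀=16 kN·m at a=48/5 m (b=L-a=32/5):
  M_1 = R_Ax - M_A  [x≤a] with R_A=36/25, M_A=128/25 = (36/25)·(16/3) - (128/25) = 64/25 kN·m
Load 2 — applied couple M₀=19 kN·m at a=8 m (b=L-a=8):
  M_2 = R_Ax - M_A  [x≤a] with R_A=57/32, M_A=19/4 = (57/32)·(16/3) - (19/4) = 19/4 kN·m
Load 3 — point force P=19 kN at a=32/3 m (b=L-a=16/3):
  M_3 = Pb²(3a+b)x/L³ - Pab²/L²  [x≤a] = 19·(16/3)²·(3·(32/3)+(16/3))·(16/3)/16³ - 19·(32/3)·(16/3)²/16² = 304/81 kN·m
Load 4 — uniform load w=13 kN/m over full span:
  M_4 = wLx/2 - wL²/12 - wx²/2 = 13·16·(16/3)/2 - 13·16²/12 - 13·(16/3)²/2 = 832/9 kN·m
Superposition: M = Σ M_i = 838411/8100 kN·m ≈ 103.507531 kN·m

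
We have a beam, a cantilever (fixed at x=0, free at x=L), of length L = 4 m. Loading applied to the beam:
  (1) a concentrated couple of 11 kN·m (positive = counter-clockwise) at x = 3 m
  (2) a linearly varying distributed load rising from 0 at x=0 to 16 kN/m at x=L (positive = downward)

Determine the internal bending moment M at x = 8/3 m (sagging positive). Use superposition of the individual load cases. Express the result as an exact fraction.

Load 1 — applied couple M₀=11 kN·m at a=3 m (b=L-a=1):
  M_1 = M₀  [x≤a] = 11 = 11 kN·m
Load 2 — triangular load w₀=16 kN/m (0→w₀ over full span):
  M_2 = w₀Lx/2 - w₀L²/3 - w₀x³/(6L) = 16·4·(8/3)/2 - 16·4²/3 - 16·(8/3)³/(6·4) = -1024/81 kN·m
Superposition: M = Σ M_i = -133/81 kN·m ≈ -1.641975 kN·m

M(8/3) = -133/81 kN·m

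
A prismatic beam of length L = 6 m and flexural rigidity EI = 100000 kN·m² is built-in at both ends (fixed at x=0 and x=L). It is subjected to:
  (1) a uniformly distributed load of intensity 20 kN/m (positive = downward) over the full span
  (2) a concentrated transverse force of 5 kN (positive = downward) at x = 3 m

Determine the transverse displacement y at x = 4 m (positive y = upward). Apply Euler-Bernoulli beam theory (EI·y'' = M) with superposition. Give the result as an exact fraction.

Load 1 — uniform load w=20 kN/m over full span:
  y_1 = -wx²(L-x)²/(24EI) = -20·4²·(6-4)²/(24·100000) = -1/1875 m
Load 2 — point force P=5 kN at a=3 m (b=L-a=3):
  y_2 = -Pa²(L-x)²(3bL-(3b+a)(L-x))/(6L³EI)  [x>a] = -5·3²·(6-4)²·(3·3·6-(3·3+3)·(6-4))/(6·6³·100000) = -1/24000 m
Superposition: y = Σ y_i = -23/40000 m ≈ -0.000575 m

y(4) = -23/40000 m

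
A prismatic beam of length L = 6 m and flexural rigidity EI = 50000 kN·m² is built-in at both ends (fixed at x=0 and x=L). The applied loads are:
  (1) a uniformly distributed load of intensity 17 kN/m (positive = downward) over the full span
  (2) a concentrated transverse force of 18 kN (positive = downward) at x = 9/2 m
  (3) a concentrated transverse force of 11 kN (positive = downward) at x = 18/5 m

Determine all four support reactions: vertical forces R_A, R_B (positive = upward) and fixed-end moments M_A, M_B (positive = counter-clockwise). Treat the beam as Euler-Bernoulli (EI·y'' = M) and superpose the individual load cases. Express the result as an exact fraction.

Load 1 — uniform load w=17 kN/m over full span:
  R_A = wL/2 = 17·6/2 = 51 kN
  M_A = wL²/12 = 17·6²/12 = 51 kN·m
  R_B = wL/2 = 17·6/2 = 51 kN
  M_B = -wL²/12 = -17·6²/12 = -51 kN·m
Load 2 — point force P=18 kN at a=9/2 m (b=L-a=3/2):
  R_A = Pb²(3a+b)/L³ = 18·(3/2)²·(3·(9/2)+(3/2))/6³ = 45/16 kN
  M_A = Pab²/L² = 18·(9/2)·(3/2)²/6² = 81/16 kN·m
  R_B = Pa²(a+3b)/L³ = 18·(9/2)²·((9/2)+3·(3/2))/6³ = 243/16 kN
  M_B = -Pa²b/L² = -18·(9/2)²·(3/2)/6² = -243/16 kN·m
Load 3 — point force P=11 kN at a=18/5 m (b=L-a=12/5):
  R_A = Pb²(3a+b)/L³ = 11·(12/5)²·(3·(18/5)+(12/5))/6³ = 484/125 kN
  M_A = Pab²/L² = 11·(18/5)·(12/5)²/6² = 792/125 kN·m
  R_B = Pa²(a+3b)/L³ = 11·(18/5)²·((18/5)+3·(12/5))/6³ = 891/125 kN
  M_B = -Pa²b/L² = -11·(18/5)²·(12/5)/6² = -1188/125 kN·m
Superposition: R_A = 115369/2000 kN, M_A = 124797/2000 kN·m, R_B = 146631/2000 kN, M_B = -151383/2000 kN·m

R_A = 115369/2000 kN, M_A = 124797/2000 kN·m, R_B = 146631/2000 kN, M_B = -151383/2000 kN·m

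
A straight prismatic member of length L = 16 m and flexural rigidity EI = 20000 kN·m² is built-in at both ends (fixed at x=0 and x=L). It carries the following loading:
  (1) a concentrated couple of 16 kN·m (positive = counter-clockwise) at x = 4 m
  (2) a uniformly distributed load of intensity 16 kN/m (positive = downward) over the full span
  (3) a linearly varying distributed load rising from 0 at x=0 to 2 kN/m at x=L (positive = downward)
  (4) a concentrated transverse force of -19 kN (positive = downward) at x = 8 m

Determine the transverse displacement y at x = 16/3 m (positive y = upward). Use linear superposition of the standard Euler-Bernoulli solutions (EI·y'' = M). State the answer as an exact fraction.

Load 1 — applied couple M₀=16 kN·m at a=4 m (b=L-a=12):
  y_1 = (R_Ax³/6 - M_Ax²/2 - M₀(x-a)²/2)/EI  [x>a] with R_A=9/8, M_A=-3 = ((9/8)·(16/3)³/6 - (-3)·(16/3)²/2 - 16·((16/3)-4)²/2)/20000 = 16/5625 m
Load 2 — uniform load w=16 kN/m over full span:
  y_2 = -wx²(L-x)²/(24EI) = -16·(16/3)²·(16-(16/3))²/(24·20000) = -16384/151875 m
Load 3 — triangular load w₀=2 kN/m (0→w₀ over full span):
  y_3 = -w₀x²(L-x)²(x+2L)/(120LEI) = -2·(16/3)²·(16-(16/3))²·((16/3)+2·16)/(120·16·20000) = -14336/2278125 m
Load 4 — point force P=-19 kN at a=8 m (b=L-a=8):
  y_4 = -Pb²x²(3aL-(3a+b)x)/(6L³EI)  [x≤a] = -(-19)·8²·(16/3)²·(3·8·16-(3·8+8)·(16/3))/(6·16³·20000) = 152/10125 m
Superposition: y = Σ y_i = -219416/2278125 m ≈ -0.096314 m

y(16/3) = -219416/2278125 m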